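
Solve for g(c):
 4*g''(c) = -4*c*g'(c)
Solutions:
 g(c) = C1 + C2*erf(sqrt(2)*c/2)


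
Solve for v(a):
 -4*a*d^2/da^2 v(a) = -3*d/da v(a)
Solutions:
 v(a) = C1 + C2*a^(7/4)


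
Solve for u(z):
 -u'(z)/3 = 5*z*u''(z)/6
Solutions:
 u(z) = C1 + C2*z^(3/5)


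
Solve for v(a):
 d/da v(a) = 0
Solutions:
 v(a) = C1


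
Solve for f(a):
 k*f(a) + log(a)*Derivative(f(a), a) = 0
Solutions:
 f(a) = C1*exp(-k*li(a))


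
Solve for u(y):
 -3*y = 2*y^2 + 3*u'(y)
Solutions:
 u(y) = C1 - 2*y^3/9 - y^2/2


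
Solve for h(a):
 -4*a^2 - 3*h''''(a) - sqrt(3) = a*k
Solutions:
 h(a) = C1 + C2*a + C3*a^2 + C4*a^3 - a^6/270 - a^5*k/360 - sqrt(3)*a^4/72


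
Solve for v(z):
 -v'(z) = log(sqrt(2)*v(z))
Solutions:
 2*Integral(1/(2*log(_y) + log(2)), (_y, v(z))) = C1 - z


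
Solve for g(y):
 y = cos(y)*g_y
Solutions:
 g(y) = C1 + Integral(y/cos(y), y)


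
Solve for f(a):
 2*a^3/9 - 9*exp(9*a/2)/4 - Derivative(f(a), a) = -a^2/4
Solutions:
 f(a) = C1 + a^4/18 + a^3/12 - exp(9*a/2)/2


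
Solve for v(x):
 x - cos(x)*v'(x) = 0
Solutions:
 v(x) = C1 + Integral(x/cos(x), x)


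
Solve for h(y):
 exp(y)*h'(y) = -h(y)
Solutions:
 h(y) = C1*exp(exp(-y))


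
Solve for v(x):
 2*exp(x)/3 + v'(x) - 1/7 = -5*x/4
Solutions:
 v(x) = C1 - 5*x^2/8 + x/7 - 2*exp(x)/3


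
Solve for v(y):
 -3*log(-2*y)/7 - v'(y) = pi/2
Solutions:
 v(y) = C1 - 3*y*log(-y)/7 + y*(-7*pi - 6*log(2) + 6)/14


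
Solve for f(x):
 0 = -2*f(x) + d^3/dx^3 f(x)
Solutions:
 f(x) = C3*exp(2^(1/3)*x) + (C1*sin(2^(1/3)*sqrt(3)*x/2) + C2*cos(2^(1/3)*sqrt(3)*x/2))*exp(-2^(1/3)*x/2)


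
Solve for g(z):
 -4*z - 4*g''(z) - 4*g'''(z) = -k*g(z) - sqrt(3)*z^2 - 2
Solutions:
 g(z) = C1*exp(-z*((-27*k/8 + sqrt((8 - 27*k)^2/16 - 4)/2 + 1)^(1/3) + 1 + (-27*k/8 + sqrt((8 - 27*k)^2/16 - 4)/2 + 1)^(-1/3))/3) + C2*exp(z*((-27*k/8 + sqrt((8 - 27*k)^2/16 - 4)/2 + 1)^(1/3) - sqrt(3)*I*(-27*k/8 + sqrt((8 - 27*k)^2/16 - 4)/2 + 1)^(1/3) - 2 - 4/((-1 + sqrt(3)*I)*(-27*k/8 + sqrt((8 - 27*k)^2/16 - 4)/2 + 1)^(1/3)))/6) + C3*exp(z*((-27*k/8 + sqrt((8 - 27*k)^2/16 - 4)/2 + 1)^(1/3) + sqrt(3)*I*(-27*k/8 + sqrt((8 - 27*k)^2/16 - 4)/2 + 1)^(1/3) - 2 + 4/((1 + sqrt(3)*I)*(-27*k/8 + sqrt((8 - 27*k)^2/16 - 4)/2 + 1)^(1/3)))/6) - sqrt(3)*z^2/k + 4*z/k - 2/k - 8*sqrt(3)/k^2


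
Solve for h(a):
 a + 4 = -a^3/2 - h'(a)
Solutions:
 h(a) = C1 - a^4/8 - a^2/2 - 4*a


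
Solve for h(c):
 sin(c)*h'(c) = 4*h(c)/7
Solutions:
 h(c) = C1*(cos(c) - 1)^(2/7)/(cos(c) + 1)^(2/7)


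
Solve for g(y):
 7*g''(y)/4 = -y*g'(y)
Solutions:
 g(y) = C1 + C2*erf(sqrt(14)*y/7)


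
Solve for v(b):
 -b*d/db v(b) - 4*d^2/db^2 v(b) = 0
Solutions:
 v(b) = C1 + C2*erf(sqrt(2)*b/4)


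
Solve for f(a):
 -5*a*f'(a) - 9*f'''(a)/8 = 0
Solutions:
 f(a) = C1 + Integral(C2*airyai(-2*15^(1/3)*a/3) + C3*airybi(-2*15^(1/3)*a/3), a)


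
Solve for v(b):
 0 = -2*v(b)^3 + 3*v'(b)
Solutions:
 v(b) = -sqrt(6)*sqrt(-1/(C1 + 2*b))/2
 v(b) = sqrt(6)*sqrt(-1/(C1 + 2*b))/2


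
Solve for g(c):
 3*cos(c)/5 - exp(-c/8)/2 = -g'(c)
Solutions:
 g(c) = C1 - 3*sin(c)/5 - 4*exp(-c/8)


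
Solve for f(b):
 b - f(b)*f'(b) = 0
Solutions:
 f(b) = -sqrt(C1 + b^2)
 f(b) = sqrt(C1 + b^2)


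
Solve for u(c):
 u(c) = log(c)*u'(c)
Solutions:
 u(c) = C1*exp(li(c))


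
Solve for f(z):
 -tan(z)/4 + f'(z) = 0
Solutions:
 f(z) = C1 - log(cos(z))/4


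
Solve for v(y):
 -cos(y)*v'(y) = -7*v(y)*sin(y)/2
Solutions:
 v(y) = C1/cos(y)^(7/2)


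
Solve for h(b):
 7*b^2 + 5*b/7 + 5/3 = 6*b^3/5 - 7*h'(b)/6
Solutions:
 h(b) = C1 + 9*b^4/35 - 2*b^3 - 15*b^2/49 - 10*b/7


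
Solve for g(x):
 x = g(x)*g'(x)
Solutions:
 g(x) = -sqrt(C1 + x^2)
 g(x) = sqrt(C1 + x^2)


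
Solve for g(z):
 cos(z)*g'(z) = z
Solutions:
 g(z) = C1 + Integral(z/cos(z), z)


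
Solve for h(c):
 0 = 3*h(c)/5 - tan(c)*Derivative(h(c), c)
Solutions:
 h(c) = C1*sin(c)^(3/5)


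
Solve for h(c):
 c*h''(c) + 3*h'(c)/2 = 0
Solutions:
 h(c) = C1 + C2/sqrt(c)


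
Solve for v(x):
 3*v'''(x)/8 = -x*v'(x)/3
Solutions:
 v(x) = C1 + Integral(C2*airyai(-2*3^(1/3)*x/3) + C3*airybi(-2*3^(1/3)*x/3), x)


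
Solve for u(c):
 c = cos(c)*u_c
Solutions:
 u(c) = C1 + Integral(c/cos(c), c)


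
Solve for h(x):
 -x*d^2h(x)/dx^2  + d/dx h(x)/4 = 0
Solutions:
 h(x) = C1 + C2*x^(5/4)


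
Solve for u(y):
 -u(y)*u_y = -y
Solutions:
 u(y) = -sqrt(C1 + y^2)
 u(y) = sqrt(C1 + y^2)


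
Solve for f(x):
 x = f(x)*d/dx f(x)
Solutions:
 f(x) = -sqrt(C1 + x^2)
 f(x) = sqrt(C1 + x^2)


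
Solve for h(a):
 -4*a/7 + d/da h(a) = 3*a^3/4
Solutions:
 h(a) = C1 + 3*a^4/16 + 2*a^2/7


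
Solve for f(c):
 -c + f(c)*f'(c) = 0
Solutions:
 f(c) = -sqrt(C1 + c^2)
 f(c) = sqrt(C1 + c^2)


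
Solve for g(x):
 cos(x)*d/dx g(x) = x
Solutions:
 g(x) = C1 + Integral(x/cos(x), x)


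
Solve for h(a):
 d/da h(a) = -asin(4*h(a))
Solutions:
 Integral(1/asin(4*_y), (_y, h(a))) = C1 - a


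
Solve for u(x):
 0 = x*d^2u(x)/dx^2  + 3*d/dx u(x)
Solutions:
 u(x) = C1 + C2/x^2


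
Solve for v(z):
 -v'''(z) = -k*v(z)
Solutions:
 v(z) = C1*exp(k^(1/3)*z) + C2*exp(k^(1/3)*z*(-1 + sqrt(3)*I)/2) + C3*exp(-k^(1/3)*z*(1 + sqrt(3)*I)/2)


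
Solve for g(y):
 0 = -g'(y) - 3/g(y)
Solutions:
 g(y) = -sqrt(C1 - 6*y)
 g(y) = sqrt(C1 - 6*y)


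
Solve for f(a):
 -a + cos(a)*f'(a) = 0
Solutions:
 f(a) = C1 + Integral(a/cos(a), a)


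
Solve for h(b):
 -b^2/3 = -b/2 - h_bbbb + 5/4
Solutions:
 h(b) = C1 + C2*b + C3*b^2 + C4*b^3 + b^6/1080 - b^5/240 + 5*b^4/96


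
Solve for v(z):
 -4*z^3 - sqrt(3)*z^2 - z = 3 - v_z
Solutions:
 v(z) = C1 + z^4 + sqrt(3)*z^3/3 + z^2/2 + 3*z


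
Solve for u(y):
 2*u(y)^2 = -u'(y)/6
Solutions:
 u(y) = 1/(C1 + 12*y)


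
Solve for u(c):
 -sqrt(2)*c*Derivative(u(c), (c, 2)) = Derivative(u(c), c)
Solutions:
 u(c) = C1 + C2*c^(1 - sqrt(2)/2)


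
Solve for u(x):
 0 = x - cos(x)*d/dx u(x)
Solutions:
 u(x) = C1 + Integral(x/cos(x), x)


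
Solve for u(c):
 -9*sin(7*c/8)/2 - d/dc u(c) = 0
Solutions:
 u(c) = C1 + 36*cos(7*c/8)/7


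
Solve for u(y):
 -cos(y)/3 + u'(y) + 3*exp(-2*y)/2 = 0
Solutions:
 u(y) = C1 + sin(y)/3 + 3*exp(-2*y)/4


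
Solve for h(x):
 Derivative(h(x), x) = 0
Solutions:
 h(x) = C1


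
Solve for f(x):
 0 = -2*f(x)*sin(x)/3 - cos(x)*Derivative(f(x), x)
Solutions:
 f(x) = C1*cos(x)^(2/3)


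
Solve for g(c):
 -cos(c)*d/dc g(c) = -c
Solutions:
 g(c) = C1 + Integral(c/cos(c), c)


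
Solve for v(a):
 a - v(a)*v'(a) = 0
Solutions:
 v(a) = -sqrt(C1 + a^2)
 v(a) = sqrt(C1 + a^2)


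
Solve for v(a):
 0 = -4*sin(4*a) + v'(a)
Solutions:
 v(a) = C1 - cos(4*a)


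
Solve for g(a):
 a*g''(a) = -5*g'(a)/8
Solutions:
 g(a) = C1 + C2*a^(3/8)


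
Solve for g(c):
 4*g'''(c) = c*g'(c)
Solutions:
 g(c) = C1 + Integral(C2*airyai(2^(1/3)*c/2) + C3*airybi(2^(1/3)*c/2), c)


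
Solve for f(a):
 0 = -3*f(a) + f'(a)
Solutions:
 f(a) = C1*exp(3*a)


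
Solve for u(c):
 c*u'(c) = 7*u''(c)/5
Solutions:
 u(c) = C1 + C2*erfi(sqrt(70)*c/14)


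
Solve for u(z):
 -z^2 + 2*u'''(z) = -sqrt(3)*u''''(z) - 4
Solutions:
 u(z) = C1 + C2*z + C3*z^2 + C4*exp(-2*sqrt(3)*z/3) + z^5/120 - sqrt(3)*z^4/48 - 5*z^3/24


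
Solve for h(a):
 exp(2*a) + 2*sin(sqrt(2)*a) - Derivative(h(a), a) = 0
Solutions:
 h(a) = C1 + exp(2*a)/2 - sqrt(2)*cos(sqrt(2)*a)


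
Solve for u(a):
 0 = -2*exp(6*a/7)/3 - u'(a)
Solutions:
 u(a) = C1 - 7*exp(6*a/7)/9


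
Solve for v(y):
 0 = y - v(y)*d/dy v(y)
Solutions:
 v(y) = -sqrt(C1 + y^2)
 v(y) = sqrt(C1 + y^2)


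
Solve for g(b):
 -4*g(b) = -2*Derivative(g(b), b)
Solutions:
 g(b) = C1*exp(2*b)


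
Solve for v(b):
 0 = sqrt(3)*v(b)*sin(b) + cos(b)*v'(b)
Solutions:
 v(b) = C1*cos(b)^(sqrt(3))


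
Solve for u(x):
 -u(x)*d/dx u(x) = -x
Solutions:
 u(x) = -sqrt(C1 + x^2)
 u(x) = sqrt(C1 + x^2)


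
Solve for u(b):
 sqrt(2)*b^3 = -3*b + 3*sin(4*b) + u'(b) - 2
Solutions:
 u(b) = C1 + sqrt(2)*b^4/4 + 3*b^2/2 + 2*b + 3*cos(4*b)/4


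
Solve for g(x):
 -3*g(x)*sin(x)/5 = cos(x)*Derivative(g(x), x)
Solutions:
 g(x) = C1*cos(x)^(3/5)


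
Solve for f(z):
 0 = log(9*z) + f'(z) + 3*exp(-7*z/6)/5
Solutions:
 f(z) = C1 - z*log(z) + z*(1 - 2*log(3)) + 18*exp(-7*z/6)/35


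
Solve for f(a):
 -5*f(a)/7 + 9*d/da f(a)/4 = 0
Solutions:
 f(a) = C1*exp(20*a/63)


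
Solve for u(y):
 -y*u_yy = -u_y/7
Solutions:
 u(y) = C1 + C2*y^(8/7)


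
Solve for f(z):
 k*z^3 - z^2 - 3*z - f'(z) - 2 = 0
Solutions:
 f(z) = C1 + k*z^4/4 - z^3/3 - 3*z^2/2 - 2*z


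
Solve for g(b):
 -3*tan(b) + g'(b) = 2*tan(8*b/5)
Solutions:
 g(b) = C1 - 3*log(cos(b)) - 5*log(cos(8*b/5))/4


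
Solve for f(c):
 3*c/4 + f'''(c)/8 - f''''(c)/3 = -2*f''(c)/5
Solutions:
 f(c) = C1 + C2*c + C3*exp(c*(15 - sqrt(7905))/80) + C4*exp(c*(15 + sqrt(7905))/80) - 5*c^3/16 + 75*c^2/256


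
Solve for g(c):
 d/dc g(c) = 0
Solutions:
 g(c) = C1


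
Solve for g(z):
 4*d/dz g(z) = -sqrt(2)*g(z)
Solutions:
 g(z) = C1*exp(-sqrt(2)*z/4)


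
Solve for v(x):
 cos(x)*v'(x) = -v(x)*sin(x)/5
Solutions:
 v(x) = C1*cos(x)^(1/5)


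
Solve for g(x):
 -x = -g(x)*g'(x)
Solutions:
 g(x) = -sqrt(C1 + x^2)
 g(x) = sqrt(C1 + x^2)


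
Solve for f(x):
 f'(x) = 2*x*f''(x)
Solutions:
 f(x) = C1 + C2*x^(3/2)


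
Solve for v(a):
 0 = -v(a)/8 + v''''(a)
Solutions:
 v(a) = C1*exp(-2^(1/4)*a/2) + C2*exp(2^(1/4)*a/2) + C3*sin(2^(1/4)*a/2) + C4*cos(2^(1/4)*a/2)


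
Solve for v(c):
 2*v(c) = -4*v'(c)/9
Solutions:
 v(c) = C1*exp(-9*c/2)


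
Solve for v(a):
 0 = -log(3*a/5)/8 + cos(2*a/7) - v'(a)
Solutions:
 v(a) = C1 - a*log(a)/8 - a*log(3)/8 + a/8 + a*log(5)/8 + 7*sin(2*a/7)/2


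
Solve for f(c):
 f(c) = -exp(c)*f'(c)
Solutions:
 f(c) = C1*exp(exp(-c))


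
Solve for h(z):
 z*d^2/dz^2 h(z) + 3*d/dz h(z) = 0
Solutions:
 h(z) = C1 + C2/z^2


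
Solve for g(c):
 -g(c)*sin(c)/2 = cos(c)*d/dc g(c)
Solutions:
 g(c) = C1*sqrt(cos(c))


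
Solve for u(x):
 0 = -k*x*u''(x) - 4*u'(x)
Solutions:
 u(x) = C1 + x^(((re(k) - 4)*re(k) + im(k)^2)/(re(k)^2 + im(k)^2))*(C2*sin(4*log(x)*Abs(im(k))/(re(k)^2 + im(k)^2)) + C3*cos(4*log(x)*im(k)/(re(k)^2 + im(k)^2)))


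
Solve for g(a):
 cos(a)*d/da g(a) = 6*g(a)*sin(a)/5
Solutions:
 g(a) = C1/cos(a)^(6/5)


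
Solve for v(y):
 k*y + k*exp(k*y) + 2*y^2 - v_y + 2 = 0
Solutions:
 v(y) = C1 + k*y^2/2 + 2*y^3/3 + 2*y + exp(k*y)


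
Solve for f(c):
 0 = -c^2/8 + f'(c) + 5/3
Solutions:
 f(c) = C1 + c^3/24 - 5*c/3


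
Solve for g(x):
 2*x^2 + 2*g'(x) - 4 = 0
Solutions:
 g(x) = C1 - x^3/3 + 2*x


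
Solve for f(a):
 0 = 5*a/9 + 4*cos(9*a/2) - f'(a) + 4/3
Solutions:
 f(a) = C1 + 5*a^2/18 + 4*a/3 + 8*sin(9*a/2)/9


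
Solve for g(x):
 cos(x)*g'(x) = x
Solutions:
 g(x) = C1 + Integral(x/cos(x), x)


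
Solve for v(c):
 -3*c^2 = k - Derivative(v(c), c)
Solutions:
 v(c) = C1 + c^3 + c*k


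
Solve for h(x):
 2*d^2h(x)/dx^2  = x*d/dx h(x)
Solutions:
 h(x) = C1 + C2*erfi(x/2)


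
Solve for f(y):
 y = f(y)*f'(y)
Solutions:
 f(y) = -sqrt(C1 + y^2)
 f(y) = sqrt(C1 + y^2)


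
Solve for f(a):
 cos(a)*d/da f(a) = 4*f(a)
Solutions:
 f(a) = C1*(sin(a)^2 + 2*sin(a) + 1)/(sin(a)^2 - 2*sin(a) + 1)


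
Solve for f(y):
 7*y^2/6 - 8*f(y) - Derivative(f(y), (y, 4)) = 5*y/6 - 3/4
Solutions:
 f(y) = 7*y^2/48 - 5*y/48 + (C1*sin(2^(1/4)*y) + C2*cos(2^(1/4)*y))*exp(-2^(1/4)*y) + (C3*sin(2^(1/4)*y) + C4*cos(2^(1/4)*y))*exp(2^(1/4)*y) + 3/32


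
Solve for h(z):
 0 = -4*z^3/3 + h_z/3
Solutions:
 h(z) = C1 + z^4


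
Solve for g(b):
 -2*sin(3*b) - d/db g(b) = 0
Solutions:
 g(b) = C1 + 2*cos(3*b)/3


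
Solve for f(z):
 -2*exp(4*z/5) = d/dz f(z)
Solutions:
 f(z) = C1 - 5*exp(4*z/5)/2


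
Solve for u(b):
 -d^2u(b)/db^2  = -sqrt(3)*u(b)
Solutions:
 u(b) = C1*exp(-3^(1/4)*b) + C2*exp(3^(1/4)*b)


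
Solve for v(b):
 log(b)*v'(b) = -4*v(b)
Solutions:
 v(b) = C1*exp(-4*li(b))


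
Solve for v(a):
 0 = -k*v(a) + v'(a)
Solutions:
 v(a) = C1*exp(a*k)


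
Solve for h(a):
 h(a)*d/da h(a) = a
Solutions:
 h(a) = -sqrt(C1 + a^2)
 h(a) = sqrt(C1 + a^2)


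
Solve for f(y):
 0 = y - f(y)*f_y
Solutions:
 f(y) = -sqrt(C1 + y^2)
 f(y) = sqrt(C1 + y^2)


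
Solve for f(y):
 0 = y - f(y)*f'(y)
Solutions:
 f(y) = -sqrt(C1 + y^2)
 f(y) = sqrt(C1 + y^2)


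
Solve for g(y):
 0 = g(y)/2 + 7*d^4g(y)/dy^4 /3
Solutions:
 g(y) = (C1*sin(6^(1/4)*7^(3/4)*y/14) + C2*cos(6^(1/4)*7^(3/4)*y/14))*exp(-6^(1/4)*7^(3/4)*y/14) + (C3*sin(6^(1/4)*7^(3/4)*y/14) + C4*cos(6^(1/4)*7^(3/4)*y/14))*exp(6^(1/4)*7^(3/4)*y/14)


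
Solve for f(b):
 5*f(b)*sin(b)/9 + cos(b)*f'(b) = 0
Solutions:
 f(b) = C1*cos(b)^(5/9)


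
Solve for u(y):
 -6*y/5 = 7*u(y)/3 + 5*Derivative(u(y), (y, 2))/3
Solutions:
 u(y) = C1*sin(sqrt(35)*y/5) + C2*cos(sqrt(35)*y/5) - 18*y/35


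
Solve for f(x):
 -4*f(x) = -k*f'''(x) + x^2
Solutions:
 f(x) = C1*exp(2^(2/3)*x*(1/k)^(1/3)) + C2*exp(2^(2/3)*x*(-1 + sqrt(3)*I)*(1/k)^(1/3)/2) + C3*exp(-2^(2/3)*x*(1 + sqrt(3)*I)*(1/k)^(1/3)/2) - x^2/4


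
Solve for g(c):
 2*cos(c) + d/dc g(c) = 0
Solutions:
 g(c) = C1 - 2*sin(c)


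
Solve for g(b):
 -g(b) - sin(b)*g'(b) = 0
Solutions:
 g(b) = C1*sqrt(cos(b) + 1)/sqrt(cos(b) - 1)


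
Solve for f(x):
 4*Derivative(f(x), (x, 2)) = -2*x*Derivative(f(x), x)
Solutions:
 f(x) = C1 + C2*erf(x/2)


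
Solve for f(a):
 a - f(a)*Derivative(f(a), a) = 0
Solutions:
 f(a) = -sqrt(C1 + a^2)
 f(a) = sqrt(C1 + a^2)


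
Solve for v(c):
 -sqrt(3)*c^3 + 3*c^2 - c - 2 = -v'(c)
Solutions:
 v(c) = C1 + sqrt(3)*c^4/4 - c^3 + c^2/2 + 2*c


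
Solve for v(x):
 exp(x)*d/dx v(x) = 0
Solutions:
 v(x) = C1


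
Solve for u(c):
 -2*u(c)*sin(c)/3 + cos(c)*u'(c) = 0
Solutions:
 u(c) = C1/cos(c)^(2/3)


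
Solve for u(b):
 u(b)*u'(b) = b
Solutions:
 u(b) = -sqrt(C1 + b^2)
 u(b) = sqrt(C1 + b^2)


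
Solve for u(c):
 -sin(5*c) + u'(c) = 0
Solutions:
 u(c) = C1 - cos(5*c)/5


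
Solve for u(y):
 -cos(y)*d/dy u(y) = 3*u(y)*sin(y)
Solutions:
 u(y) = C1*cos(y)^3


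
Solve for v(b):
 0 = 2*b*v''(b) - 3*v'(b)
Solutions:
 v(b) = C1 + C2*b^(5/2)


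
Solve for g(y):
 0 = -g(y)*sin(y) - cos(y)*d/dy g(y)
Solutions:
 g(y) = C1*cos(y)


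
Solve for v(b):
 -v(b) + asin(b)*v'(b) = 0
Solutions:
 v(b) = C1*exp(Integral(1/asin(b), b))


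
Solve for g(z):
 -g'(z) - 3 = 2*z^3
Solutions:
 g(z) = C1 - z^4/2 - 3*z


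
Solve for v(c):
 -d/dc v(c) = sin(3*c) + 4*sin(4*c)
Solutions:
 v(c) = C1 + cos(3*c)/3 + cos(4*c)


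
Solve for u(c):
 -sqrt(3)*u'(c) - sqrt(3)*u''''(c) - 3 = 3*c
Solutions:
 u(c) = C1 + C4*exp(-c) - sqrt(3)*c^2/2 - sqrt(3)*c + (C2*sin(sqrt(3)*c/2) + C3*cos(sqrt(3)*c/2))*exp(c/2)


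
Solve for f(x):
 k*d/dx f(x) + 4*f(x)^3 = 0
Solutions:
 f(x) = -sqrt(2)*sqrt(-k/(C1*k - 4*x))/2
 f(x) = sqrt(2)*sqrt(-k/(C1*k - 4*x))/2


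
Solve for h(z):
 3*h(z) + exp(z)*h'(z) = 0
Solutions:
 h(z) = C1*exp(3*exp(-z))


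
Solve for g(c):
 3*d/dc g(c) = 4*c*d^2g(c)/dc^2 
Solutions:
 g(c) = C1 + C2*c^(7/4)


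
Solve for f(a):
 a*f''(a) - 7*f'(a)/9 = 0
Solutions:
 f(a) = C1 + C2*a^(16/9)


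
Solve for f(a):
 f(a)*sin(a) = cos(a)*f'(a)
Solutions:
 f(a) = C1/cos(a)


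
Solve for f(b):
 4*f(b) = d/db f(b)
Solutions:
 f(b) = C1*exp(4*b)


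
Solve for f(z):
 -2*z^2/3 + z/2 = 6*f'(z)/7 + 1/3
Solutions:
 f(z) = C1 - 7*z^3/27 + 7*z^2/24 - 7*z/18


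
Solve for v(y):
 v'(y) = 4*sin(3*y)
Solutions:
 v(y) = C1 - 4*cos(3*y)/3


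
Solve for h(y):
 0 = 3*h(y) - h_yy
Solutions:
 h(y) = C1*exp(-sqrt(3)*y) + C2*exp(sqrt(3)*y)


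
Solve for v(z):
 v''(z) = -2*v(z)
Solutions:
 v(z) = C1*sin(sqrt(2)*z) + C2*cos(sqrt(2)*z)


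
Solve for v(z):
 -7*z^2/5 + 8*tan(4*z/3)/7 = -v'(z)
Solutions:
 v(z) = C1 + 7*z^3/15 + 6*log(cos(4*z/3))/7


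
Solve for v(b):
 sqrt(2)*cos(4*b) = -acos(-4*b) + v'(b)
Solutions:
 v(b) = C1 + b*acos(-4*b) + sqrt(1 - 16*b^2)/4 + sqrt(2)*sin(4*b)/4


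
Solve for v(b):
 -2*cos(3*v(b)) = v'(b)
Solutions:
 v(b) = -asin((C1 + exp(12*b))/(C1 - exp(12*b)))/3 + pi/3
 v(b) = asin((C1 + exp(12*b))/(C1 - exp(12*b)))/3


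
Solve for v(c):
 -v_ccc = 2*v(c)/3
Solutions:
 v(c) = C3*exp(-2^(1/3)*3^(2/3)*c/3) + (C1*sin(2^(1/3)*3^(1/6)*c/2) + C2*cos(2^(1/3)*3^(1/6)*c/2))*exp(2^(1/3)*3^(2/3)*c/6)


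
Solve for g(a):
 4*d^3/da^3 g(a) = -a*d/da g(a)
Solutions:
 g(a) = C1 + Integral(C2*airyai(-2^(1/3)*a/2) + C3*airybi(-2^(1/3)*a/2), a)


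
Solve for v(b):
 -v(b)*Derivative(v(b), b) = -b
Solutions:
 v(b) = -sqrt(C1 + b^2)
 v(b) = sqrt(C1 + b^2)


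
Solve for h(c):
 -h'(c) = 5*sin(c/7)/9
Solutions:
 h(c) = C1 + 35*cos(c/7)/9


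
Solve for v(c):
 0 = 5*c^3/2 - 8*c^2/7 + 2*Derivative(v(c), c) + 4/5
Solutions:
 v(c) = C1 - 5*c^4/16 + 4*c^3/21 - 2*c/5


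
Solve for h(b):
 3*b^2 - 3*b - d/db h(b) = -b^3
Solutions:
 h(b) = C1 + b^4/4 + b^3 - 3*b^2/2


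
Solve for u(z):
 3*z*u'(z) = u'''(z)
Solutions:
 u(z) = C1 + Integral(C2*airyai(3^(1/3)*z) + C3*airybi(3^(1/3)*z), z)


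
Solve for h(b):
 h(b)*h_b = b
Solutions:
 h(b) = -sqrt(C1 + b^2)
 h(b) = sqrt(C1 + b^2)


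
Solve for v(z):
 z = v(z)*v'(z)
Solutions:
 v(z) = -sqrt(C1 + z^2)
 v(z) = sqrt(C1 + z^2)


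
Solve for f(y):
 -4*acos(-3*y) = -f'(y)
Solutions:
 f(y) = C1 + 4*y*acos(-3*y) + 4*sqrt(1 - 9*y^2)/3


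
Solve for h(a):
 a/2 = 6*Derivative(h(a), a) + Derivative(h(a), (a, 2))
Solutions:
 h(a) = C1 + C2*exp(-6*a) + a^2/24 - a/72


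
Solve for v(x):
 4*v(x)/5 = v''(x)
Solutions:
 v(x) = C1*exp(-2*sqrt(5)*x/5) + C2*exp(2*sqrt(5)*x/5)


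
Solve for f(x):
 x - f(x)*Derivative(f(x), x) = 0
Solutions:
 f(x) = -sqrt(C1 + x^2)
 f(x) = sqrt(C1 + x^2)


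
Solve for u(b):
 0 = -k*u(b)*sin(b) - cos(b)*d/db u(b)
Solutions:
 u(b) = C1*exp(k*log(cos(b)))


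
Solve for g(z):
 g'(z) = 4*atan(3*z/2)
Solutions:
 g(z) = C1 + 4*z*atan(3*z/2) - 4*log(9*z^2 + 4)/3


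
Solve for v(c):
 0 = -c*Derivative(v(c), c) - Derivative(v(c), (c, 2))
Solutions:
 v(c) = C1 + C2*erf(sqrt(2)*c/2)


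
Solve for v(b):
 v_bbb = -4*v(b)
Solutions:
 v(b) = C3*exp(-2^(2/3)*b) + (C1*sin(2^(2/3)*sqrt(3)*b/2) + C2*cos(2^(2/3)*sqrt(3)*b/2))*exp(2^(2/3)*b/2)


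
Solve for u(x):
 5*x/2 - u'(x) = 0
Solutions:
 u(x) = C1 + 5*x^2/4


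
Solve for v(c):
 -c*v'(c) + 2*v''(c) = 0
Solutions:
 v(c) = C1 + C2*erfi(c/2)


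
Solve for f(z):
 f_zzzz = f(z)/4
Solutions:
 f(z) = C1*exp(-sqrt(2)*z/2) + C2*exp(sqrt(2)*z/2) + C3*sin(sqrt(2)*z/2) + C4*cos(sqrt(2)*z/2)


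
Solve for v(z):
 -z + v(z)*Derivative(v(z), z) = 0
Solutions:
 v(z) = -sqrt(C1 + z^2)
 v(z) = sqrt(C1 + z^2)


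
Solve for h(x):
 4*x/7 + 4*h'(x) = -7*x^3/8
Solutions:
 h(x) = C1 - 7*x^4/128 - x^2/14


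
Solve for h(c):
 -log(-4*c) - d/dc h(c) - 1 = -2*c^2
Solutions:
 h(c) = C1 + 2*c^3/3 - c*log(-c) - 2*c*log(2)


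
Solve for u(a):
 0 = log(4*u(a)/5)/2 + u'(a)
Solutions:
 2*Integral(1/(log(_y) - log(5) + 2*log(2)), (_y, u(a))) = C1 - a


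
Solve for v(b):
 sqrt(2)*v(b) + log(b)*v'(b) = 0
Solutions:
 v(b) = C1*exp(-sqrt(2)*li(b))


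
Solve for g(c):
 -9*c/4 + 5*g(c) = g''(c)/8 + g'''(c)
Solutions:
 g(c) = C1*exp(-c*((48*sqrt(518370) + 34559)^(-1/3) + 2 + (48*sqrt(518370) + 34559)^(1/3))/48)*sin(sqrt(3)*c*(-(48*sqrt(518370) + 34559)^(1/3) + (48*sqrt(518370) + 34559)^(-1/3))/48) + C2*exp(-c*((48*sqrt(518370) + 34559)^(-1/3) + 2 + (48*sqrt(518370) + 34559)^(1/3))/48)*cos(sqrt(3)*c*(-(48*sqrt(518370) + 34559)^(1/3) + (48*sqrt(518370) + 34559)^(-1/3))/48) + C3*exp(c*(-1 + (48*sqrt(518370) + 34559)^(-1/3) + (48*sqrt(518370) + 34559)^(1/3))/24) + 9*c/20


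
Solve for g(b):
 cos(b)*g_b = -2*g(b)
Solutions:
 g(b) = C1*(sin(b) - 1)/(sin(b) + 1)


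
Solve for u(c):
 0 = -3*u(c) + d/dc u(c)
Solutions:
 u(c) = C1*exp(3*c)


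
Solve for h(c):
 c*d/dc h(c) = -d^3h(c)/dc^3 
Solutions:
 h(c) = C1 + Integral(C2*airyai(-c) + C3*airybi(-c), c)


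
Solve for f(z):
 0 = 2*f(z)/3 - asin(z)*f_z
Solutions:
 f(z) = C1*exp(2*Integral(1/asin(z), z)/3)


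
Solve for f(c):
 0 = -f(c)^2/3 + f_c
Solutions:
 f(c) = -3/(C1 + c)


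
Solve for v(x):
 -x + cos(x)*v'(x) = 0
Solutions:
 v(x) = C1 + Integral(x/cos(x), x)


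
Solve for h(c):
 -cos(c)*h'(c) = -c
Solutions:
 h(c) = C1 + Integral(c/cos(c), c)


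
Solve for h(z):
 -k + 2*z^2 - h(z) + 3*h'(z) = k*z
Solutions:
 h(z) = C1*exp(z/3) - k*z - 4*k + 2*z^2 + 12*z + 36


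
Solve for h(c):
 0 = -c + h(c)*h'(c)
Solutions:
 h(c) = -sqrt(C1 + c^2)
 h(c) = sqrt(C1 + c^2)


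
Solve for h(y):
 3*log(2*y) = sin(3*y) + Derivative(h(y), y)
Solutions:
 h(y) = C1 + 3*y*log(y) - 3*y + 3*y*log(2) + cos(3*y)/3


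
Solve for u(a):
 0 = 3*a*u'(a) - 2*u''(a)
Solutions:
 u(a) = C1 + C2*erfi(sqrt(3)*a/2)


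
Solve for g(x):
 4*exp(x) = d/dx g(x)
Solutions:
 g(x) = C1 + 4*exp(x)


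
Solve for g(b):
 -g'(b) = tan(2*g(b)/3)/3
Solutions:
 g(b) = -3*asin(C1*exp(-2*b/9))/2 + 3*pi/2
 g(b) = 3*asin(C1*exp(-2*b/9))/2


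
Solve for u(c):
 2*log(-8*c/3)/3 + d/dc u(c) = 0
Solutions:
 u(c) = C1 - 2*c*log(-c)/3 + c*(-2*log(2) + 2/3 + 2*log(3)/3)


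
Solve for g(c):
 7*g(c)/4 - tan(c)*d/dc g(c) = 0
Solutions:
 g(c) = C1*sin(c)^(7/4)


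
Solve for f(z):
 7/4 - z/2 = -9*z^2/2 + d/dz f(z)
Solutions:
 f(z) = C1 + 3*z^3/2 - z^2/4 + 7*z/4


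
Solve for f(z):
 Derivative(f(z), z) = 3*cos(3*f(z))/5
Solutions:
 -3*z/5 - log(sin(3*f(z)) - 1)/6 + log(sin(3*f(z)) + 1)/6 = C1


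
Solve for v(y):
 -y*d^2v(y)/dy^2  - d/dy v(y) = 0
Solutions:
 v(y) = C1 + C2*log(y)


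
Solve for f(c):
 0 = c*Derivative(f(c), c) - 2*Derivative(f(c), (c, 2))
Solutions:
 f(c) = C1 + C2*erfi(c/2)


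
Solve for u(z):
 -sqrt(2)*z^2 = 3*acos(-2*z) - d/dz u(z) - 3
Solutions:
 u(z) = C1 + sqrt(2)*z^3/3 + 3*z*acos(-2*z) - 3*z + 3*sqrt(1 - 4*z^2)/2


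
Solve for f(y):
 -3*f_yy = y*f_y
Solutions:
 f(y) = C1 + C2*erf(sqrt(6)*y/6)


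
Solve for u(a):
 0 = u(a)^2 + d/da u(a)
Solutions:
 u(a) = 1/(C1 + a)


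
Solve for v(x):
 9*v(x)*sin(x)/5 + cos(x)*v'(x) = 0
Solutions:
 v(x) = C1*cos(x)^(9/5)


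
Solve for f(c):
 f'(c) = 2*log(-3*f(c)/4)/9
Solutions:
 -9*Integral(1/(log(-_y) - 2*log(2) + log(3)), (_y, f(c)))/2 = C1 - c


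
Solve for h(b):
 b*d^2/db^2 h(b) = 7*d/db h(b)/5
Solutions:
 h(b) = C1 + C2*b^(12/5)


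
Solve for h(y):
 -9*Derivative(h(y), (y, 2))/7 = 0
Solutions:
 h(y) = C1 + C2*y


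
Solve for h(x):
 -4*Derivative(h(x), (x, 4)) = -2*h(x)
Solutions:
 h(x) = C1*exp(-2^(3/4)*x/2) + C2*exp(2^(3/4)*x/2) + C3*sin(2^(3/4)*x/2) + C4*cos(2^(3/4)*x/2)


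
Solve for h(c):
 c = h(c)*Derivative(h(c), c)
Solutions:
 h(c) = -sqrt(C1 + c^2)
 h(c) = sqrt(C1 + c^2)


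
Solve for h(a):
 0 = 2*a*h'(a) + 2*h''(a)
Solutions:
 h(a) = C1 + C2*erf(sqrt(2)*a/2)


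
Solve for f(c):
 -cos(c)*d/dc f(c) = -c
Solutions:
 f(c) = C1 + Integral(c/cos(c), c)


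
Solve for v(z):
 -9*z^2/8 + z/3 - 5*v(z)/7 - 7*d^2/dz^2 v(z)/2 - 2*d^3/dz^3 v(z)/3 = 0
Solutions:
 v(z) = C1*exp(z*(-98 + 343*7^(1/3)/(4*sqrt(75630) + 2641)^(1/3) + 7^(2/3)*(4*sqrt(75630) + 2641)^(1/3))/56)*sin(sqrt(3)*7^(1/3)*z*(-7^(1/3)*(4*sqrt(75630) + 2641)^(1/3) + 343/(4*sqrt(75630) + 2641)^(1/3))/56) + C2*exp(z*(-98 + 343*7^(1/3)/(4*sqrt(75630) + 2641)^(1/3) + 7^(2/3)*(4*sqrt(75630) + 2641)^(1/3))/56)*cos(sqrt(3)*7^(1/3)*z*(-7^(1/3)*(4*sqrt(75630) + 2641)^(1/3) + 343/(4*sqrt(75630) + 2641)^(1/3))/56) + C3*exp(-z*(343*7^(1/3)/(4*sqrt(75630) + 2641)^(1/3) + 49 + 7^(2/3)*(4*sqrt(75630) + 2641)^(1/3))/28) - 63*z^2/40 + 7*z/15 + 3087/200


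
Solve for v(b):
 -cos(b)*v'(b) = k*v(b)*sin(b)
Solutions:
 v(b) = C1*exp(k*log(cos(b)))


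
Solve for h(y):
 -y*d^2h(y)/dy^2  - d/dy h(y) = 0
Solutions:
 h(y) = C1 + C2*log(y)


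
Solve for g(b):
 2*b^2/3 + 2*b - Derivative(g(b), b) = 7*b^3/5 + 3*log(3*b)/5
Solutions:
 g(b) = C1 - 7*b^4/20 + 2*b^3/9 + b^2 - 3*b*log(b)/5 - 3*b*log(3)/5 + 3*b/5


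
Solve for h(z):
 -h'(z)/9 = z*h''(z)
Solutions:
 h(z) = C1 + C2*z^(8/9)


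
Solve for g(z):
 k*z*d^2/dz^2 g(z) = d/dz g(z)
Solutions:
 g(z) = C1 + z^(((re(k) + 1)*re(k) + im(k)^2)/(re(k)^2 + im(k)^2))*(C2*sin(log(z)*Abs(im(k))/(re(k)^2 + im(k)^2)) + C3*cos(log(z)*im(k)/(re(k)^2 + im(k)^2)))


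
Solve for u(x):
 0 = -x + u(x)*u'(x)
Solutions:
 u(x) = -sqrt(C1 + x^2)
 u(x) = sqrt(C1 + x^2)


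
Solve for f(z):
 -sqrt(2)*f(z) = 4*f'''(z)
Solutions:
 f(z) = C3*exp(-sqrt(2)*z/2) + (C1*sin(sqrt(6)*z/4) + C2*cos(sqrt(6)*z/4))*exp(sqrt(2)*z/4)


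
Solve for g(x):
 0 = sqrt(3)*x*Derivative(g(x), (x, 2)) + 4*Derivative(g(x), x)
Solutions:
 g(x) = C1 + C2*x^(1 - 4*sqrt(3)/3)


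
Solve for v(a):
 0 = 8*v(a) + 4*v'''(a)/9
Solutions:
 v(a) = C3*exp(a*(-18^(1/3) + 3*2^(1/3)*3^(2/3))/4)*sin(3*2^(1/3)*3^(1/6)*a/2) + C4*exp(a*(-18^(1/3) + 3*2^(1/3)*3^(2/3))/4)*cos(3*2^(1/3)*3^(1/6)*a/2) + C5*exp(-a*(18^(1/3) + 3*2^(1/3)*3^(2/3))/4) + (C1*sin(3*2^(1/3)*3^(1/6)*a/2) + C2*cos(3*2^(1/3)*3^(1/6)*a/2))*exp(18^(1/3)*a/2)


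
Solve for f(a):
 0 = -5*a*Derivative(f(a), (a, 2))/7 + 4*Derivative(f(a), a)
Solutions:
 f(a) = C1 + C2*a^(33/5)


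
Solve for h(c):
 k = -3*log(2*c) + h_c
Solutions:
 h(c) = C1 + c*k + 3*c*log(c) - 3*c + c*log(8)


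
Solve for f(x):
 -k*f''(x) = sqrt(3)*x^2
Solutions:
 f(x) = C1 + C2*x - sqrt(3)*x^4/(12*k)


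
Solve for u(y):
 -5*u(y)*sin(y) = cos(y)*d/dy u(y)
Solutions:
 u(y) = C1*cos(y)^5


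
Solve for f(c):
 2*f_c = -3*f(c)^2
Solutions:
 f(c) = 2/(C1 + 3*c)


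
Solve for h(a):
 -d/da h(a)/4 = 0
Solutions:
 h(a) = C1


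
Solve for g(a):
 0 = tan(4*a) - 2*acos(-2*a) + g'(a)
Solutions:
 g(a) = C1 + 2*a*acos(-2*a) + sqrt(1 - 4*a^2) + log(cos(4*a))/4


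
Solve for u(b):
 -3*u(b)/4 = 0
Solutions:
 u(b) = 0


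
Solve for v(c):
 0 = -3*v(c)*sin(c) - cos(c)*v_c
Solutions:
 v(c) = C1*cos(c)^3


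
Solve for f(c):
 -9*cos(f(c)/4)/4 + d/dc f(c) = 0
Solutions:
 -9*c/4 - 2*log(sin(f(c)/4) - 1) + 2*log(sin(f(c)/4) + 1) = C1


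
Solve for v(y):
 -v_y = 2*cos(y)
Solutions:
 v(y) = C1 - 2*sin(y)


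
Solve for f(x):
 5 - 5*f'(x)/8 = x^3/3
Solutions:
 f(x) = C1 - 2*x^4/15 + 8*x


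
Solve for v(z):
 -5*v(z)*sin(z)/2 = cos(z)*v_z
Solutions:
 v(z) = C1*cos(z)^(5/2)


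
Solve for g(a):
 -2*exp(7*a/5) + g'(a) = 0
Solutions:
 g(a) = C1 + 10*exp(7*a/5)/7


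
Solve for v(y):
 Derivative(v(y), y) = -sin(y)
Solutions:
 v(y) = C1 + cos(y)


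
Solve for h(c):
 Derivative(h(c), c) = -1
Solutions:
 h(c) = C1 - c


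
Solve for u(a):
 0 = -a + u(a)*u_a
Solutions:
 u(a) = -sqrt(C1 + a^2)
 u(a) = sqrt(C1 + a^2)


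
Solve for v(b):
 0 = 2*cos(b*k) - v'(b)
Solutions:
 v(b) = C1 + 2*sin(b*k)/k


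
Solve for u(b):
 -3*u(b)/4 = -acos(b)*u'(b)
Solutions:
 u(b) = C1*exp(3*Integral(1/acos(b), b)/4)


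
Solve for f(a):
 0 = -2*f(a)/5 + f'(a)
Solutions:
 f(a) = C1*exp(2*a/5)


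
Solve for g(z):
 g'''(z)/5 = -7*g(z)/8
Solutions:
 g(z) = C3*exp(-35^(1/3)*z/2) + (C1*sin(sqrt(3)*35^(1/3)*z/4) + C2*cos(sqrt(3)*35^(1/3)*z/4))*exp(35^(1/3)*z/4)


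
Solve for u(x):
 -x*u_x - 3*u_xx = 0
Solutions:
 u(x) = C1 + C2*erf(sqrt(6)*x/6)


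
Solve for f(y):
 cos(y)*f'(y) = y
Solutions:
 f(y) = C1 + Integral(y/cos(y), y)


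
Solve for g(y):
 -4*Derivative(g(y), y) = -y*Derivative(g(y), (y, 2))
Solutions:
 g(y) = C1 + C2*y^5


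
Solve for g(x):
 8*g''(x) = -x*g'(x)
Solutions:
 g(x) = C1 + C2*erf(x/4)


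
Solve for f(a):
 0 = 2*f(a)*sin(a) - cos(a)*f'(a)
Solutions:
 f(a) = C1/cos(a)^2


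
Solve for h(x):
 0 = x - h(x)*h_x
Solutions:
 h(x) = -sqrt(C1 + x^2)
 h(x) = sqrt(C1 + x^2)


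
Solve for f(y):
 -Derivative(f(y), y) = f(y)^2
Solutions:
 f(y) = 1/(C1 + y)


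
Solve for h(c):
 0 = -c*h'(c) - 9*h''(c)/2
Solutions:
 h(c) = C1 + C2*erf(c/3)


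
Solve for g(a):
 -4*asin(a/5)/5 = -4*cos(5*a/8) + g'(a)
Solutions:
 g(a) = C1 - 4*a*asin(a/5)/5 - 4*sqrt(25 - a^2)/5 + 32*sin(5*a/8)/5


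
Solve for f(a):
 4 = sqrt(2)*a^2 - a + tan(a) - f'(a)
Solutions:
 f(a) = C1 + sqrt(2)*a^3/3 - a^2/2 - 4*a - log(cos(a))


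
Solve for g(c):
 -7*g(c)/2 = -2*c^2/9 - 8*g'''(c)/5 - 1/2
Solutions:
 g(c) = C3*exp(2^(2/3)*35^(1/3)*c/4) + 4*c^2/63 + (C1*sin(2^(2/3)*sqrt(3)*35^(1/3)*c/8) + C2*cos(2^(2/3)*sqrt(3)*35^(1/3)*c/8))*exp(-2^(2/3)*35^(1/3)*c/8) + 1/7


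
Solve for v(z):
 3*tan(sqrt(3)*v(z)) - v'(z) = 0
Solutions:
 v(z) = sqrt(3)*(pi - asin(C1*exp(3*sqrt(3)*z)))/3
 v(z) = sqrt(3)*asin(C1*exp(3*sqrt(3)*z))/3


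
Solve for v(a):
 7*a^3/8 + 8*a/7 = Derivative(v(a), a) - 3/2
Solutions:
 v(a) = C1 + 7*a^4/32 + 4*a^2/7 + 3*a/2


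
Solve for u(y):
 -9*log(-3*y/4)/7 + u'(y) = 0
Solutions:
 u(y) = C1 + 9*y*log(-y)/7 + 9*y*(-2*log(2) - 1 + log(3))/7


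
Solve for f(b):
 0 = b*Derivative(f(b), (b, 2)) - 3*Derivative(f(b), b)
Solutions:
 f(b) = C1 + C2*b^4


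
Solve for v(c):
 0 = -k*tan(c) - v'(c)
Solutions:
 v(c) = C1 + k*log(cos(c))


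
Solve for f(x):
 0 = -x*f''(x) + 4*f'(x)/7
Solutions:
 f(x) = C1 + C2*x^(11/7)


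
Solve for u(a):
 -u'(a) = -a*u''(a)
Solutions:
 u(a) = C1 + C2*a^2


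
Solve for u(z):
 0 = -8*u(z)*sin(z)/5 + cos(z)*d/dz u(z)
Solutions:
 u(z) = C1/cos(z)^(8/5)


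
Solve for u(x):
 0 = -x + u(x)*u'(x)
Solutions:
 u(x) = -sqrt(C1 + x^2)
 u(x) = sqrt(C1 + x^2)


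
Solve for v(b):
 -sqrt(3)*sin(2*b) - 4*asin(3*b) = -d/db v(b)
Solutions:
 v(b) = C1 + 4*b*asin(3*b) + 4*sqrt(1 - 9*b^2)/3 - sqrt(3)*cos(2*b)/2


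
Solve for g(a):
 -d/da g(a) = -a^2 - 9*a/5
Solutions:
 g(a) = C1 + a^3/3 + 9*a^2/10


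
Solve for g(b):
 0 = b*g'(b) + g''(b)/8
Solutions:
 g(b) = C1 + C2*erf(2*b)


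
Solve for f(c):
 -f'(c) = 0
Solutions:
 f(c) = C1


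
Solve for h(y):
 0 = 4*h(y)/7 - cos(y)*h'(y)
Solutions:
 h(y) = C1*(sin(y) + 1)^(2/7)/(sin(y) - 1)^(2/7)


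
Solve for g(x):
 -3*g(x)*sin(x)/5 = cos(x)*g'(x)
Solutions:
 g(x) = C1*cos(x)^(3/5)


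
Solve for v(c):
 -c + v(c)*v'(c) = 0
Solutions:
 v(c) = -sqrt(C1 + c^2)
 v(c) = sqrt(C1 + c^2)


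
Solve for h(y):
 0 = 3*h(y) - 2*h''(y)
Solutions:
 h(y) = C1*exp(-sqrt(6)*y/2) + C2*exp(sqrt(6)*y/2)


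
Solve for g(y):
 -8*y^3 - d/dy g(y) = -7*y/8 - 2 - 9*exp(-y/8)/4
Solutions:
 g(y) = C1 - 2*y^4 + 7*y^2/16 + 2*y - 18*exp(-y/8)


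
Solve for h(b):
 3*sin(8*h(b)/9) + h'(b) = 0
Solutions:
 3*b + 9*log(cos(8*h(b)/9) - 1)/16 - 9*log(cos(8*h(b)/9) + 1)/16 = C1


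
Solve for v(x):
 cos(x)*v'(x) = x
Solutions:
 v(x) = C1 + Integral(x/cos(x), x)


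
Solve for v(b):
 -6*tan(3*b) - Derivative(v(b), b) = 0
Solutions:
 v(b) = C1 + 2*log(cos(3*b))


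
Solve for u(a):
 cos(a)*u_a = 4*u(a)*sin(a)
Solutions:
 u(a) = C1/cos(a)^4


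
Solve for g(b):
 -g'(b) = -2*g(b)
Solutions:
 g(b) = C1*exp(2*b)


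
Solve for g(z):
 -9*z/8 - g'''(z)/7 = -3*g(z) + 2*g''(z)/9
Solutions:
 g(z) = C1*exp(-z*(56*2^(1/3)*7^(2/3)/(243*sqrt(57481) + 58265)^(1/3) + 56 + 2^(2/3)*7^(1/3)*(243*sqrt(57481) + 58265)^(1/3))/108)*sin(14^(1/3)*sqrt(3)*z*(-2^(1/3)*(243*sqrt(57481) + 58265)^(1/3) + 56*7^(1/3)/(243*sqrt(57481) + 58265)^(1/3))/108) + C2*exp(-z*(56*2^(1/3)*7^(2/3)/(243*sqrt(57481) + 58265)^(1/3) + 56 + 2^(2/3)*7^(1/3)*(243*sqrt(57481) + 58265)^(1/3))/108)*cos(14^(1/3)*sqrt(3)*z*(-2^(1/3)*(243*sqrt(57481) + 58265)^(1/3) + 56*7^(1/3)/(243*sqrt(57481) + 58265)^(1/3))/108) + C3*exp(z*(-28 + 56*2^(1/3)*7^(2/3)/(243*sqrt(57481) + 58265)^(1/3) + 2^(2/3)*7^(1/3)*(243*sqrt(57481) + 58265)^(1/3))/54) + 3*z/8


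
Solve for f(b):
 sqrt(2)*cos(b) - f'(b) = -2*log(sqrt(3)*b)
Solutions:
 f(b) = C1 + 2*b*log(b) - 2*b + b*log(3) + sqrt(2)*sin(b)


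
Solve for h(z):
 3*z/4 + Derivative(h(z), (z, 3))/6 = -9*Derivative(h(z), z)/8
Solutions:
 h(z) = C1 + C2*sin(3*sqrt(3)*z/2) + C3*cos(3*sqrt(3)*z/2) - z^2/3


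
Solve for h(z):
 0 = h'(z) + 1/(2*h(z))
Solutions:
 h(z) = -sqrt(C1 - z)
 h(z) = sqrt(C1 - z)


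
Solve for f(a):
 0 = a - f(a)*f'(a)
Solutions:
 f(a) = -sqrt(C1 + a^2)
 f(a) = sqrt(C1 + a^2)


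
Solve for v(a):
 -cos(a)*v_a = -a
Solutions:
 v(a) = C1 + Integral(a/cos(a), a)


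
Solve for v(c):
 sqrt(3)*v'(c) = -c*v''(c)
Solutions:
 v(c) = C1 + C2*c^(1 - sqrt(3))


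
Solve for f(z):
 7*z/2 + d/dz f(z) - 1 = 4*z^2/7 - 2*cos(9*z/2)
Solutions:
 f(z) = C1 + 4*z^3/21 - 7*z^2/4 + z - 4*sin(9*z/2)/9


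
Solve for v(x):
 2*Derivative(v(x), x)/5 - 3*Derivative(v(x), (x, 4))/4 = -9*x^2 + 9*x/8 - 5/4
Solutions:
 v(x) = C1 + C4*exp(2*15^(2/3)*x/15) - 15*x^3/2 + 45*x^2/32 - 25*x/8 + (C2*sin(3^(1/6)*5^(2/3)*x/5) + C3*cos(3^(1/6)*5^(2/3)*x/5))*exp(-15^(2/3)*x/15)


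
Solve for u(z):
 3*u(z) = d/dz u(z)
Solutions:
 u(z) = C1*exp(3*z)


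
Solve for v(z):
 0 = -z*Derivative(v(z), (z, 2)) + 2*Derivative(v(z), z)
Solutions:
 v(z) = C1 + C2*z^3


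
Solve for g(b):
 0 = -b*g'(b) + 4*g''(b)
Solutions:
 g(b) = C1 + C2*erfi(sqrt(2)*b/4)


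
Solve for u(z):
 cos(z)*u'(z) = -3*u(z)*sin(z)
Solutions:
 u(z) = C1*cos(z)^3


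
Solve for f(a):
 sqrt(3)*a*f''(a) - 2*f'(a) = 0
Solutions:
 f(a) = C1 + C2*a^(1 + 2*sqrt(3)/3)


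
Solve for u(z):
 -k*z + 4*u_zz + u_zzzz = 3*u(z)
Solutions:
 u(z) = C1*exp(-z*sqrt(-2 + sqrt(7))) + C2*exp(z*sqrt(-2 + sqrt(7))) + C3*sin(z*sqrt(2 + sqrt(7))) + C4*cos(z*sqrt(2 + sqrt(7))) - k*z/3


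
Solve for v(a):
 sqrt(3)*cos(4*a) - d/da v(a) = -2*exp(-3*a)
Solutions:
 v(a) = C1 + sqrt(3)*sin(4*a)/4 - 2*exp(-3*a)/3


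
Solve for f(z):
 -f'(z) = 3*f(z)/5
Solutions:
 f(z) = C1*exp(-3*z/5)


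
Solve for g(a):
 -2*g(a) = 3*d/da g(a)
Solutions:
 g(a) = C1*exp(-2*a/3)


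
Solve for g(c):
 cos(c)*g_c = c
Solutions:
 g(c) = C1 + Integral(c/cos(c), c)


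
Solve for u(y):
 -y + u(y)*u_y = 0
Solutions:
 u(y) = -sqrt(C1 + y^2)
 u(y) = sqrt(C1 + y^2)


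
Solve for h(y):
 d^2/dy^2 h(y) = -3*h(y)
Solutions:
 h(y) = C1*sin(sqrt(3)*y) + C2*cos(sqrt(3)*y)


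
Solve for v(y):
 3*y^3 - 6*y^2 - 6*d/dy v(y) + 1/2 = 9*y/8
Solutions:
 v(y) = C1 + y^4/8 - y^3/3 - 3*y^2/32 + y/12


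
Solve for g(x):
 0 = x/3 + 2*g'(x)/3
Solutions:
 g(x) = C1 - x^2/4


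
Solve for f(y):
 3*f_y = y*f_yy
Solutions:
 f(y) = C1 + C2*y^4


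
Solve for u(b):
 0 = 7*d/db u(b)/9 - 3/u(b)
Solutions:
 u(b) = -sqrt(C1 + 378*b)/7
 u(b) = sqrt(C1 + 378*b)/7


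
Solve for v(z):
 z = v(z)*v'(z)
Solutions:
 v(z) = -sqrt(C1 + z^2)
 v(z) = sqrt(C1 + z^2)


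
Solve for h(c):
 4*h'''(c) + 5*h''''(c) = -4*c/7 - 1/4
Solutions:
 h(c) = C1 + C2*c + C3*c^2 + C4*exp(-4*c/5) - c^4/168 + 13*c^3/672


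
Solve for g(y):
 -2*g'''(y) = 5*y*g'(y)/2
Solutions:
 g(y) = C1 + Integral(C2*airyai(-10^(1/3)*y/2) + C3*airybi(-10^(1/3)*y/2), y)


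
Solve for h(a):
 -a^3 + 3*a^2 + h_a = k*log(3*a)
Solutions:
 h(a) = C1 + a^4/4 - a^3 + a*k*log(a) - a*k + a*k*log(3)


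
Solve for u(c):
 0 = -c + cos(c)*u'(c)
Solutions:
 u(c) = C1 + Integral(c/cos(c), c)


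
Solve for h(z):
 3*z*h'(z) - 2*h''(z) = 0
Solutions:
 h(z) = C1 + C2*erfi(sqrt(3)*z/2)


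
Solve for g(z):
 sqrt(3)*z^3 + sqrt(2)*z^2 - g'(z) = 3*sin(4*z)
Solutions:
 g(z) = C1 + sqrt(3)*z^4/4 + sqrt(2)*z^3/3 + 3*cos(4*z)/4


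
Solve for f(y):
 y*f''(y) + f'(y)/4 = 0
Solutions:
 f(y) = C1 + C2*y^(3/4)


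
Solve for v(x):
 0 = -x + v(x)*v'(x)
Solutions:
 v(x) = -sqrt(C1 + x^2)
 v(x) = sqrt(C1 + x^2)


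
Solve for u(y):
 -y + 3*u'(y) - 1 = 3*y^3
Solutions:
 u(y) = C1 + y^4/4 + y^2/6 + y/3


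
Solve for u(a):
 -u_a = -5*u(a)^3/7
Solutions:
 u(a) = -sqrt(14)*sqrt(-1/(C1 + 5*a))/2
 u(a) = sqrt(14)*sqrt(-1/(C1 + 5*a))/2


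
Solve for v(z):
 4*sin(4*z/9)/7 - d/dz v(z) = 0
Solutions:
 v(z) = C1 - 9*cos(4*z/9)/7


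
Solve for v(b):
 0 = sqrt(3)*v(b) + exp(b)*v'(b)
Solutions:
 v(b) = C1*exp(sqrt(3)*exp(-b))


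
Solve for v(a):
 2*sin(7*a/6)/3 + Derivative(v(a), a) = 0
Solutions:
 v(a) = C1 + 4*cos(7*a/6)/7


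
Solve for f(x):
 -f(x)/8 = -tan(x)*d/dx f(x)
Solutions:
 f(x) = C1*sin(x)^(1/8)


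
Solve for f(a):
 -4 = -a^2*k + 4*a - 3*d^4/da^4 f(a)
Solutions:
 f(a) = C1 + C2*a + C3*a^2 + C4*a^3 - a^6*k/1080 + a^5/90 + a^4/18


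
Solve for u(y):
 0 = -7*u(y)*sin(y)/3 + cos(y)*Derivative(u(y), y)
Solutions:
 u(y) = C1/cos(y)^(7/3)


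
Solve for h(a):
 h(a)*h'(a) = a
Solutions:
 h(a) = -sqrt(C1 + a^2)
 h(a) = sqrt(C1 + a^2)


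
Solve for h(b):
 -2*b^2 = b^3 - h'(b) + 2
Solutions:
 h(b) = C1 + b^4/4 + 2*b^3/3 + 2*b


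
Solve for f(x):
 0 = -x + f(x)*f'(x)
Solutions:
 f(x) = -sqrt(C1 + x^2)
 f(x) = sqrt(C1 + x^2)


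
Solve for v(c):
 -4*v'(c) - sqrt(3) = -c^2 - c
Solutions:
 v(c) = C1 + c^3/12 + c^2/8 - sqrt(3)*c/4


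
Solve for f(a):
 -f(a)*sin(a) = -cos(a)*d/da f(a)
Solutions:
 f(a) = C1/cos(a)


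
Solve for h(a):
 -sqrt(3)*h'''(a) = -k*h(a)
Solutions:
 h(a) = C1*exp(3^(5/6)*a*k^(1/3)/3) + C2*exp(a*k^(1/3)*(-3^(5/6) + 3*3^(1/3)*I)/6) + C3*exp(-a*k^(1/3)*(3^(5/6) + 3*3^(1/3)*I)/6)


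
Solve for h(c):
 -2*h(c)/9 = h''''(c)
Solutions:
 h(c) = (C1*sin(2^(3/4)*sqrt(3)*c/6) + C2*cos(2^(3/4)*sqrt(3)*c/6))*exp(-2^(3/4)*sqrt(3)*c/6) + (C3*sin(2^(3/4)*sqrt(3)*c/6) + C4*cos(2^(3/4)*sqrt(3)*c/6))*exp(2^(3/4)*sqrt(3)*c/6)


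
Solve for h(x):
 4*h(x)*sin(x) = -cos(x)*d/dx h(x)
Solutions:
 h(x) = C1*cos(x)^4


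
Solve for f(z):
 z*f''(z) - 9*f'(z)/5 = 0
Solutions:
 f(z) = C1 + C2*z^(14/5)


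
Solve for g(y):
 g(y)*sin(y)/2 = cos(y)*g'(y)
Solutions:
 g(y) = C1/sqrt(cos(y))


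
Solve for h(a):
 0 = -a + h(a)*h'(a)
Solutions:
 h(a) = -sqrt(C1 + a^2)
 h(a) = sqrt(C1 + a^2)


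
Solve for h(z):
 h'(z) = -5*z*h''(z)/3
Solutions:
 h(z) = C1 + C2*z^(2/5)


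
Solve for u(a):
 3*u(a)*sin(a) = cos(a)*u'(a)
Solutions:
 u(a) = C1/cos(a)^3


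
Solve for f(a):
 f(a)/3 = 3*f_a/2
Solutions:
 f(a) = C1*exp(2*a/9)


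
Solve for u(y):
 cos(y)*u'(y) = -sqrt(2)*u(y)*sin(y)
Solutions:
 u(y) = C1*cos(y)^(sqrt(2))


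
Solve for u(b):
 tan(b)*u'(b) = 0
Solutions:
 u(b) = C1


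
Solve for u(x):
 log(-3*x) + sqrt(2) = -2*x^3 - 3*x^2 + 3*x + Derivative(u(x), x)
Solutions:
 u(x) = C1 + x^4/2 + x^3 - 3*x^2/2 + x*log(-x) + x*(-1 + log(3) + sqrt(2))


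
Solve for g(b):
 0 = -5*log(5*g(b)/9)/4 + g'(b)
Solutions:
 4*Integral(1/(-log(_y) - log(5) + 2*log(3)), (_y, g(b)))/5 = C1 - b


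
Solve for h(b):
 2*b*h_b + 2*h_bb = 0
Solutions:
 h(b) = C1 + C2*erf(sqrt(2)*b/2)


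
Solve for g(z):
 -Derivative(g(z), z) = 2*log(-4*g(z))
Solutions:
 Integral(1/(log(-_y) + 2*log(2)), (_y, g(z)))/2 = C1 - z


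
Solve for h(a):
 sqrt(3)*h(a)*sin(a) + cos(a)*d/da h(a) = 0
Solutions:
 h(a) = C1*cos(a)^(sqrt(3))


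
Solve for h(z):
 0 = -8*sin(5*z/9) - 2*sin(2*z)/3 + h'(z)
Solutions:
 h(z) = C1 - 72*cos(5*z/9)/5 - cos(2*z)/3
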